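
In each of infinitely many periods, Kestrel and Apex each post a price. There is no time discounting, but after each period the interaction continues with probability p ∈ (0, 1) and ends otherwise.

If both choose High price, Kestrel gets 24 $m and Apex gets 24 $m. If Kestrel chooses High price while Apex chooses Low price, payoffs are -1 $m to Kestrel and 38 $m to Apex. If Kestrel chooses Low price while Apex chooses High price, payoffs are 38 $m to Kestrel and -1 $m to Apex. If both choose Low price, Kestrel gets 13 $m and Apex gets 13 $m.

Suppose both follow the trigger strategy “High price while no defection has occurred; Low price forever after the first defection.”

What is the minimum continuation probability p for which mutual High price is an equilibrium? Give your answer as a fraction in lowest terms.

14/25

Expected cooperation value is 24 + p·24 + p²·24 + … = 24/(1−p); deviation gives 38 + p·13/(1−p).
24 ≥ 38(1−p) + 13p ⇒ 25p ≥ 14 ⇒ p ≥ 14/25.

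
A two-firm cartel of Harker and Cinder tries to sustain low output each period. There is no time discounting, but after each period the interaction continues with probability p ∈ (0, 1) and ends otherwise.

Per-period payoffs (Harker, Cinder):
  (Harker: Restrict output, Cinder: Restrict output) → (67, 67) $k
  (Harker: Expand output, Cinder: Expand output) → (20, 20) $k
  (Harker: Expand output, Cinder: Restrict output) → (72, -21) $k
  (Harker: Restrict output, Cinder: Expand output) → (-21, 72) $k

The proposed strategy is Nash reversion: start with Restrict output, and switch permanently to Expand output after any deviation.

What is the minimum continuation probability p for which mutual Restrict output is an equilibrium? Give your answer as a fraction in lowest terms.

5/52

With no time discounting, the continuation probability p plays the role of the discount factor.
Grim-trigger IC: 67/(1−p) ≥ 72 + 20p/(1−p) ⇒ p ≥ (72−67)/(72−20) = 5/52.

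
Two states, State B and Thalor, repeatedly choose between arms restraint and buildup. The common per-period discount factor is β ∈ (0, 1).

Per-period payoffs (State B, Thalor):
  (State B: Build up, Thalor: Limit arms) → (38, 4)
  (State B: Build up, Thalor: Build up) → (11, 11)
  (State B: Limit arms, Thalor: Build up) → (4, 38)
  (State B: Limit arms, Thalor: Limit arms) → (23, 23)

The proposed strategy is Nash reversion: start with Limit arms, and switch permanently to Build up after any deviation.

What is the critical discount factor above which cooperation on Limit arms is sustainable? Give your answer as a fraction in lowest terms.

23/(1−β) ≥ 38 + 11β/(1−β)
23 ≥ 38 − 27β
β ≥ 15/27 = 5/9.

5/9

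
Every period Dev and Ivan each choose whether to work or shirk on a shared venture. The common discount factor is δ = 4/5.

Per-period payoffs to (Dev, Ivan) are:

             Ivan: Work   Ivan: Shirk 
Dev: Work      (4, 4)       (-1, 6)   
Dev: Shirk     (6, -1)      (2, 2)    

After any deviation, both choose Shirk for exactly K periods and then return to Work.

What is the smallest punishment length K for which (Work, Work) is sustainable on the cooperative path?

No profitable deviation requires (4−2)(δ+…+δ^K) ≥ 6−4, i.e. δ+…+δ^K ≥ 1 ≈ 1.0000.
With δ = 4/5, the partial sums are K=1: 0.8000, K=2: 1.4400.
K = 2 is the first length at which the sum reaches 1.0000.

2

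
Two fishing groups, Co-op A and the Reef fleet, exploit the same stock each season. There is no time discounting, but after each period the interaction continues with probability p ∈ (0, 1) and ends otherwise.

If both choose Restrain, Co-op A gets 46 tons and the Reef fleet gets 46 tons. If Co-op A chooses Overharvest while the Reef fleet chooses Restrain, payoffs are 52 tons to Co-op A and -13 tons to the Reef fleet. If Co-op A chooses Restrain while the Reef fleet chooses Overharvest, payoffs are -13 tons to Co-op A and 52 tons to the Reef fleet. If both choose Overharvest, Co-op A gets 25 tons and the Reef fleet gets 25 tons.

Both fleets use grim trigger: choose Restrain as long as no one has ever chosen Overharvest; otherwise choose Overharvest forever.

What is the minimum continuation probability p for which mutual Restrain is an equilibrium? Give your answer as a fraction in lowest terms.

With no time discounting, the continuation probability p plays the role of the discount factor.
Grim-trigger IC: 46/(1−p) ≥ 52 + 25p/(1−p) ⇒ p ≥ (52−46)/(52−25) = 2/9.

2/9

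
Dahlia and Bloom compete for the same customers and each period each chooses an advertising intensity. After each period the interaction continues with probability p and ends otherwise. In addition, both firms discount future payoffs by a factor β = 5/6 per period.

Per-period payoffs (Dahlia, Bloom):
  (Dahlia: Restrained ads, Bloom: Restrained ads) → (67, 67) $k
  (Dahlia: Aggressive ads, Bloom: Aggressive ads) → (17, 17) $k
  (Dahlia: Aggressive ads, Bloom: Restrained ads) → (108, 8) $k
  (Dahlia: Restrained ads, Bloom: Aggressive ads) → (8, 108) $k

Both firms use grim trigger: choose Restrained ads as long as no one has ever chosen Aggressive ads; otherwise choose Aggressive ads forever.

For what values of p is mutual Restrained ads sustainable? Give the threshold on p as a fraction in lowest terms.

Expected continuation weight on next period's payoff is β·p = 5/6·p, which plays the role of the discount factor.
Cooperation requires 5/6·p ≥ (108−67)/(108−17) = 41/91, hence p ≥ 246/455.

246/455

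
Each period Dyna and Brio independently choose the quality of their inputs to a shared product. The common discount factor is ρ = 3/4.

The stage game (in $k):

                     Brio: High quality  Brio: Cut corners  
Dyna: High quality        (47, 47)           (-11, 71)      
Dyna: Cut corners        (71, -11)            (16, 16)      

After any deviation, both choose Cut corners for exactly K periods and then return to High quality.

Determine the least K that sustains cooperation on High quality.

IC: ρ(1−ρ^K)/(1−ρ) ≥ (71−47)/(47−16) = 24/31.
With ρ = 3/4: need 1 − ρ^K ≥ 24/31·(1−3/4)/(3/4), i.e. ρ^K ≤ 0.7419.
Since (3/4)^1 = 0.7500 and (3/4)^2 = 0.5625, the smallest such K is 2.

2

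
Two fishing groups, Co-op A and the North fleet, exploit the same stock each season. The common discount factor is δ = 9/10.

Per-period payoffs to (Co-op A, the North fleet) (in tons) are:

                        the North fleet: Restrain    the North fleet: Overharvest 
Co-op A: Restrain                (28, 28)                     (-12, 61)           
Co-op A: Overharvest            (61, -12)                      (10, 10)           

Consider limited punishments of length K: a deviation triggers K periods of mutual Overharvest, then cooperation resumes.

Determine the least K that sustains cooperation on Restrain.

Need Σ_{k=1}^{K} δ^k ≥ (61−28)/(28−10) = 1.8333 at δ = 9/10.
At K = 2 the sum is 1.7100 < 1.8333; at K = 3 it is 2.4390 ≥ 1.8333.
So the minimum punishment length is K = 3.

3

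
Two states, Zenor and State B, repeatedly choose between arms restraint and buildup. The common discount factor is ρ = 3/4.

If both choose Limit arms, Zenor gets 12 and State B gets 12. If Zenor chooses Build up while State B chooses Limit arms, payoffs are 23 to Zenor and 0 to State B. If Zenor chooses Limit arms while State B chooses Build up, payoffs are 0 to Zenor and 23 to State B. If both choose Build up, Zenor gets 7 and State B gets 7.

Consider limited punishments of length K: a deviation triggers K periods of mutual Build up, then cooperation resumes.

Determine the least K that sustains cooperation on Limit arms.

Need Σ_{k=1}^{K} ρ^k ≥ (23−12)/(12−7) = 2.2000 at ρ = 3/4.
At K = 4 the sum is 2.0508 < 2.2000; at K = 5 it is 2.2881 ≥ 2.2000.
So the minimum punishment length is K = 5.

5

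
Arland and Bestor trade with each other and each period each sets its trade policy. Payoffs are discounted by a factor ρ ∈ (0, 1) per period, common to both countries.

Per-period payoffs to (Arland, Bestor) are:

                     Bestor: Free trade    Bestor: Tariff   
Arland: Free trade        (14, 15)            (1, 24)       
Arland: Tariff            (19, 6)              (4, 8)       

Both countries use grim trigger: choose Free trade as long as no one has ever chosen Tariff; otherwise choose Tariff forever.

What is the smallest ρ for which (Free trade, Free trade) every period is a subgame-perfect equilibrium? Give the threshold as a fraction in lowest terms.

9/16

Arland's threshold: (19−14)/(19−4) = 1/3.
Bestor's threshold: (24−15)/(24−8) = 9/16.
1/3 < 9/16, so Bestor binds and ρ* = 9/16.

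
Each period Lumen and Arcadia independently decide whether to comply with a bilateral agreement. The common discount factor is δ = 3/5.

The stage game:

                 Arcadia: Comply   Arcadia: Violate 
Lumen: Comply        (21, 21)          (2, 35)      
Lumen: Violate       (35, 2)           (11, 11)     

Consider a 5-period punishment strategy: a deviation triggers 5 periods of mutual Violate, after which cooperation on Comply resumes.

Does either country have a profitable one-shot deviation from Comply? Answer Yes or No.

Yes

Comparing payoff streams over the 6 periods until play realigns: cooperate → 21(1+δ+…+δ^5); deviate → 35 + 11(δ+…+δ^5).
Cooperation is sustained iff (21−11)(δ+…+δ^5) ≥ 35−21.
δ+…+δ^5 = 3/5·(1−(3/5)^5)/(1−3/5) = 1.3834, and (35−21)/(21−11) = 1.4000.
1.3834 < 1.4000, so cooperation is not sustainable.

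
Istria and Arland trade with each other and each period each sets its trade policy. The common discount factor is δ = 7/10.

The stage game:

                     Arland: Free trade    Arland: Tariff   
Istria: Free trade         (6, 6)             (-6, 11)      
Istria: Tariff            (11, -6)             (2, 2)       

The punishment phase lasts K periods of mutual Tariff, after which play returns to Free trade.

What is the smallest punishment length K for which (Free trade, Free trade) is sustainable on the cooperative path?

3

No profitable deviation requires (6−2)(δ+…+δ^K) ≥ 11−6, i.e. δ+…+δ^K ≥ 5/4 ≈ 1.2500.
With δ = 7/10, the partial sums are K=1: 0.7000, K=2: 1.1900, K=3: 1.5330.
K = 3 is the first length at which the sum reaches 1.2500.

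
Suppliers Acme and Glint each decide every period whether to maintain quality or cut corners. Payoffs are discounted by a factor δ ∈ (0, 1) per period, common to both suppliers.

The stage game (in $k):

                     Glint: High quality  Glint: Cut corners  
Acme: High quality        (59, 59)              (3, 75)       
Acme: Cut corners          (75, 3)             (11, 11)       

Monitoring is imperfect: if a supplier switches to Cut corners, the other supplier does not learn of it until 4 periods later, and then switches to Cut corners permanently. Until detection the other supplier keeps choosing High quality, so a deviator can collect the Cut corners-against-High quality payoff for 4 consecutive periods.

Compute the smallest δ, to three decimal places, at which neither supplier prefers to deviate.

0.707

Deviating for the 4 undetected periods gains 75−59 = 16 per period over cooperation, then loses 59−11 = 48 per period forever once punishment starts.
Gain: 16(1 + δ + … + δ^3); loss: 48·δ^4/(1−δ).
No profitable deviation ⇔ 16(1−δ^4) ≤ 48·δ^4, i.e. δ^4 ≥ 16/(16+48) = 1/4.
Hence δ ≥ (1/4)^(1/4) ≈ 0.707.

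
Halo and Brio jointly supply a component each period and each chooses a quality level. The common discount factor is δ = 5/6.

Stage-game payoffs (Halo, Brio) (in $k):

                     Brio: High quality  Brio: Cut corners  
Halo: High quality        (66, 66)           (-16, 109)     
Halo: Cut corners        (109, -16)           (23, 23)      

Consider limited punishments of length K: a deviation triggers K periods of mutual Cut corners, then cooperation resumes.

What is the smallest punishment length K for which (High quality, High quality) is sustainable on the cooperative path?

2

IC: δ(1−δ^K)/(1−δ) ≥ (109−66)/(66−23) = 1.
With δ = 5/6: need 1 − δ^K ≥ 1·(1−5/6)/(5/6), i.e. δ^K ≤ 0.8000.
Since (5/6)^1 = 0.8333 and (5/6)^2 = 0.6944, the smallest such K is 2.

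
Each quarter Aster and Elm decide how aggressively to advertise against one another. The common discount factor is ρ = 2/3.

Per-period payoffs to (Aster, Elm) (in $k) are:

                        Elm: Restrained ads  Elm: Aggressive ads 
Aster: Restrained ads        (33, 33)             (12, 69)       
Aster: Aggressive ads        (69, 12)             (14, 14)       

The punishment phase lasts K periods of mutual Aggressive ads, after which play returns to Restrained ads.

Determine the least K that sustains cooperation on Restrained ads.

IC: ρ(1−ρ^K)/(1−ρ) ≥ (69−33)/(33−14) = 36/19.
With ρ = 2/3: need 1 − ρ^K ≥ 36/19·(1−2/3)/(2/3), i.e. ρ^K ≤ 0.0526.
Since (2/3)^7 = 0.0585 and (2/3)^8 = 0.0390, the smallest such K is 8.

8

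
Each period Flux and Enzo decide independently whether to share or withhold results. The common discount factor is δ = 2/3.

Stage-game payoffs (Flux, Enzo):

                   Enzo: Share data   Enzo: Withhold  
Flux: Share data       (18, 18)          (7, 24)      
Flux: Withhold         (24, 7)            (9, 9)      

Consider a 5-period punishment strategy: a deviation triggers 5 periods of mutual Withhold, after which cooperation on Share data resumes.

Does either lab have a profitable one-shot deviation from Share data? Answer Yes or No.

A one-shot deviation gives 24 now, then 9 for 5 periods, then back to 18.
Gain from deviating: (24−18) today; loss: (18−9) in each of the next 5 periods.
No-deviation condition: (18−9)(δ+…+δ^5) ≥ 24−18, i.e. δ+…+δ^5 ≥ 2/3.
At δ = 2/3: δ+…+δ^5 = 1.7366 ≥ 0.6667.
So cooperation is sustainable.

No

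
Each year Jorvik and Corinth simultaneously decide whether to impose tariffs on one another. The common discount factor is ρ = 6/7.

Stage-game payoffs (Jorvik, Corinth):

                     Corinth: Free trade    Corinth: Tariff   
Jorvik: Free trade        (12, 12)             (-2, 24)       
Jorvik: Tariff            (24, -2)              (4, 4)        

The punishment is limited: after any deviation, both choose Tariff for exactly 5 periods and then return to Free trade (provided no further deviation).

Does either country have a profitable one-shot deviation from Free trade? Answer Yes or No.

No

A one-shot deviation gives 24 now, then 4 for 5 periods, then back to 12.
Gain from deviating: (24−12) today; loss: (12−4) in each of the next 5 periods.
No-deviation condition: (12−4)(ρ+…+ρ^5) ≥ 24−12, i.e. ρ+…+ρ^5 ≥ 3/2.
At ρ = 6/7: ρ+…+ρ^5 = 3.2240 ≥ 1.5000.
So cooperation is sustainable.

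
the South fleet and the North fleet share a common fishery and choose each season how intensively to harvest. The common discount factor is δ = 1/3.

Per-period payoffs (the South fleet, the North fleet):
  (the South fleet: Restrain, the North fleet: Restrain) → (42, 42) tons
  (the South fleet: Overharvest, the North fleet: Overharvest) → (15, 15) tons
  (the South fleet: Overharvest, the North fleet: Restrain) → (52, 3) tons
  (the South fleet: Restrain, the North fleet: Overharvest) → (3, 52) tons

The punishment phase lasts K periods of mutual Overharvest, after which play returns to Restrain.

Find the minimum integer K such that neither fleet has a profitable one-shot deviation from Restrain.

IC: δ(1−δ^K)/(1−δ) ≥ (52−42)/(42−15) = 10/27.
With δ = 1/3: need 1 − δ^K ≥ 10/27·(1−1/3)/(1/3), i.e. δ^K ≤ 0.2593.
Since (1/3)^1 = 0.3333 and (1/3)^2 = 0.1111, the smallest such K is 2.

2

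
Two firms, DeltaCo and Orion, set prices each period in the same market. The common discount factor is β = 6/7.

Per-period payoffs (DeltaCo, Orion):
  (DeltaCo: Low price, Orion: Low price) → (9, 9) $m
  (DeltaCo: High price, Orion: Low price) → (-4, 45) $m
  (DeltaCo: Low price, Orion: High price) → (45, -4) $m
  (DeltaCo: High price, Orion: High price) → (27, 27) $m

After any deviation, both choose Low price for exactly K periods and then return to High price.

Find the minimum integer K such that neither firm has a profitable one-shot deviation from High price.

No profitable deviation requires (27−9)(β+…+β^K) ≥ 45−27, i.e. β+…+β^K ≥ 1 ≈ 1.0000.
With β = 6/7, the partial sums are K=1: 0.8571, K=2: 1.5918.
K = 2 is the first length at which the sum reaches 1.0000.

2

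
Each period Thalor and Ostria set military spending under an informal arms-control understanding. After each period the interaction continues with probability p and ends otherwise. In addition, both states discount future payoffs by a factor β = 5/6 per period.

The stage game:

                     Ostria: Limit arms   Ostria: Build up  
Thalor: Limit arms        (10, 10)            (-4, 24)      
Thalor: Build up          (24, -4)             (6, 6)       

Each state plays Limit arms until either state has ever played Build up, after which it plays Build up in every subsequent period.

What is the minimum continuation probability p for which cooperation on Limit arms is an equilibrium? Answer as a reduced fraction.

14/15

Expected continuation weight on next period's payoff is β·p = 5/6·p, which plays the role of the discount factor.
Cooperation requires 5/6·p ≥ (24−10)/(24−6) = 7/9, hence p ≥ 14/15.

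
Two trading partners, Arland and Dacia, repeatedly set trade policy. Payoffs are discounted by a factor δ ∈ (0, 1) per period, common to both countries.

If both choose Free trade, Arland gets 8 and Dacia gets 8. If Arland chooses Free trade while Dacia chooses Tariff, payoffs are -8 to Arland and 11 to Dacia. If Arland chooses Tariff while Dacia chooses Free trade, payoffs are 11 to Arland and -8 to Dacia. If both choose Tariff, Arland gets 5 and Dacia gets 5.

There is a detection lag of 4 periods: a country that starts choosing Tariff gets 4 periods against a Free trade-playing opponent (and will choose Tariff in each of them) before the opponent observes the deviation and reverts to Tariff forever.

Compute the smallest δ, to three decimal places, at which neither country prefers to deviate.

A deviator earns 11 for 4 periods, then 5 forever; cooperating earns 8 forever. Multiplying the IC by (1−δ):
8 ≥ 11(1−δ^4) + 5δ^4, so 6·δ^4 ≥ 3 and δ^4 ≥ 1/2.
δ ≥ (1/2)^(1/4) ≈ 0.841.

0.841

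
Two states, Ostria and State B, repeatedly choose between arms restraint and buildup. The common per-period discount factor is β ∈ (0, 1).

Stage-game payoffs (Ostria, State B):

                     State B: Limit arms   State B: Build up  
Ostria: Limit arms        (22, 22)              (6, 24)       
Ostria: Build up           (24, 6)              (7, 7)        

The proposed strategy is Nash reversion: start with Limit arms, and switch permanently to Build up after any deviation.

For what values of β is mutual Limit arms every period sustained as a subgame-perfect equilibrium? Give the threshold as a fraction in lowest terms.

One-period gain from deviating is 24 − 22 = 2. The loss is 22 − 7 = 15 in every subsequent period, with present value 15·β/(1−β).
Deviation is unprofitable when 15·β/(1−β) ≥ 2, i.e. β/(1−β) ≥ 2/15.
Equivalently β ≥ 2/(2+15) = 2/17.

2/17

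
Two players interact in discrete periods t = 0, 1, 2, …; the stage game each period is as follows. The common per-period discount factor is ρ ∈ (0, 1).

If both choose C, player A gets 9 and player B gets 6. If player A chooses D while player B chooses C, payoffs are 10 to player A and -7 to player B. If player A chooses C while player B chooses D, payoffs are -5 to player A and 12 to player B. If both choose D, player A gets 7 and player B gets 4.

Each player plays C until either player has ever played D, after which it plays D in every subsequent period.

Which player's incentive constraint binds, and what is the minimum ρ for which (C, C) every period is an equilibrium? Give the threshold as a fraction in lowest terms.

player B; ρ ≥ 3/4

For player A: deviation gain 10−9 = 1, per-period punishment loss 9−7 = 2. IC gives ρ ≥ 1/3.
For player B: gain 6, loss 2 per period, so ρ ≥ 6/8 = 3/4.
The tighter constraint is player B's, so cooperation needs ρ ≥ 3/4.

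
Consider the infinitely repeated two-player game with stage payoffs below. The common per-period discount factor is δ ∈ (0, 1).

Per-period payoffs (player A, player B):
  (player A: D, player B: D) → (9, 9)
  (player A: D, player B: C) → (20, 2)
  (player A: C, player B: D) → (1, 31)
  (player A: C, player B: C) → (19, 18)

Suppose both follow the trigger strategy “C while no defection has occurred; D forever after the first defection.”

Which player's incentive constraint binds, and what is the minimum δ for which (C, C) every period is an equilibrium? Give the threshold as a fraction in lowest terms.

player A: cooperation gives 19 each period; deviation gives 20 once then 9 forever.
  19/(1−δ) ≥ 20 + 9δ/(1−δ) ⇒ δ ≥ 1/11.
player B: cooperation gives 18 each period; deviation gives 31 once then 9 forever.
  δ ≥ 13/22.
Both must hold, so the binding constraint is player B's: δ ≥ 13/22.

player B; δ ≥ 13/22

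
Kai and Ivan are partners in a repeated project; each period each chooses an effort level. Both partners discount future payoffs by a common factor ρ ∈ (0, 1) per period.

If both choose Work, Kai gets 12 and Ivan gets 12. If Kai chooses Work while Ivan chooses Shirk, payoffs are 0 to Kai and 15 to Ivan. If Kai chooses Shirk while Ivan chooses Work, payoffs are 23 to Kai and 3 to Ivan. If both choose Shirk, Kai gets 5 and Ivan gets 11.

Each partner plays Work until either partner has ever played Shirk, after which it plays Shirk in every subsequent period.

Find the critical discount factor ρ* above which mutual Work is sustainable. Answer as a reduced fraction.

For Kai: deviation gain 23−12 = 11, per-period punishment loss 12−5 = 7. IC gives ρ ≥ 11/18.
For Ivan: gain 3, loss 1 per period, so ρ ≥ 3/4.
The tighter constraint is Ivan's, so cooperation needs ρ ≥ 3/4.

3/4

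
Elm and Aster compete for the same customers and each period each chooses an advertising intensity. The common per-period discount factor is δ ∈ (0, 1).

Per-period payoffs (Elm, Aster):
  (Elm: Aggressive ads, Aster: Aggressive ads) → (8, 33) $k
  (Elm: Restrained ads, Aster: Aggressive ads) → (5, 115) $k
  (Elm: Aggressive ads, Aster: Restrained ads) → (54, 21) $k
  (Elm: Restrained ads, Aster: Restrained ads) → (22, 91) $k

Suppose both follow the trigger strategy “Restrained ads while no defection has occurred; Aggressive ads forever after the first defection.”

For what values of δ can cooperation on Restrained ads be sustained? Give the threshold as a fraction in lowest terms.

16/23

For Elm: deviation gain 54−22 = 32, per-period punishment loss 22−8 = 14. IC gives δ ≥ 32/46 = 16/23.
For Aster: gain 24, loss 58 per period, so δ ≥ 24/82 = 12/41.
The tighter constraint is Elm's, so cooperation needs δ ≥ 16/23.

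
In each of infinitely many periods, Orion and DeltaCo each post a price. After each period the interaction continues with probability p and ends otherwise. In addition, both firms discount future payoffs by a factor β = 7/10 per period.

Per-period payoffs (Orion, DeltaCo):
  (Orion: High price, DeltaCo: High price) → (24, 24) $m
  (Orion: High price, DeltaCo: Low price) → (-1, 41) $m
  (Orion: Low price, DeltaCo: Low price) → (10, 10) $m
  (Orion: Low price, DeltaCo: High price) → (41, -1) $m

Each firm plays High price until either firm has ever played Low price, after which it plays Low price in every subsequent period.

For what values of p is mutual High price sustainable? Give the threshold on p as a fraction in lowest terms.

170/217

With continuation probability p and discount β, the effective per-period discount factor is βp.
Grim-trigger IC: βp ≥ (41−24)/(41−10) = 17/31.
So p ≥ (17/31)/(7/10) = 170/217.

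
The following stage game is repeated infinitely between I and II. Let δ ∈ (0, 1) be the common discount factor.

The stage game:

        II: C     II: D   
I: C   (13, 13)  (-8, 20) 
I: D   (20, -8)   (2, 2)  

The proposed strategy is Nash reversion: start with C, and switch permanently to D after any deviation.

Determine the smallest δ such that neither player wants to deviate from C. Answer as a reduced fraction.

Under grim trigger the critical discount factor is (T−C)/(T−P) with T = 20, C = 13, P = 2.
δ* = (20−13)/(20−2) = 7/18.

7/18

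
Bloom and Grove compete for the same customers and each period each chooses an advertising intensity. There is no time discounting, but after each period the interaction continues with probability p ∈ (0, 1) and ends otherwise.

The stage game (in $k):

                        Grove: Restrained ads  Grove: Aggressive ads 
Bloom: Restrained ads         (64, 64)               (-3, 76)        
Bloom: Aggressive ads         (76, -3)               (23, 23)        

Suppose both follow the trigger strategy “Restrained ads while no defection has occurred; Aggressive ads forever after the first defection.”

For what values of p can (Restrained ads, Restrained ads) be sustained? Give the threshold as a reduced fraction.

12/53

With no time discounting, the continuation probability p plays the role of the discount factor.
Grim-trigger IC: 64/(1−p) ≥ 76 + 23p/(1−p) ⇒ p ≥ (76−64)/(76−23) = 12/53.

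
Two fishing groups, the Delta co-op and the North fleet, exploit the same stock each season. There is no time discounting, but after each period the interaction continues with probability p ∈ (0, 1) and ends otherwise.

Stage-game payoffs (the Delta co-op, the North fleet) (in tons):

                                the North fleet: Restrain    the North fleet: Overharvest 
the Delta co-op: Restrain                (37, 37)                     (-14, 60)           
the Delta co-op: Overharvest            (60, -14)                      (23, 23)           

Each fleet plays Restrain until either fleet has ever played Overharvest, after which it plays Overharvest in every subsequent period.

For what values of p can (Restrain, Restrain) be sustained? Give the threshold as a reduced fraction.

With no time discounting, the continuation probability p plays the role of the discount factor.
Grim-trigger IC: 37/(1−p) ≥ 60 + 23p/(1−p) ⇒ p ≥ (60−37)/(60−23) = 23/37.

23/37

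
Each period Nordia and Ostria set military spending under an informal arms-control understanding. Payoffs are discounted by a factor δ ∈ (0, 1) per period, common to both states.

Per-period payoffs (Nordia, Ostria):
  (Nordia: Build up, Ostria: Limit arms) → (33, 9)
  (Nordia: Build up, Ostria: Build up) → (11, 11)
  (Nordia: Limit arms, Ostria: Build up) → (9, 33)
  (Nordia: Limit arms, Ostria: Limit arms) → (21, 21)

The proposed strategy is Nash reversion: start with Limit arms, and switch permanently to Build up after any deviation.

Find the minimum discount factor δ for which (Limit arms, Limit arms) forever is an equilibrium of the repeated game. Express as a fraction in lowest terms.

6/11

21/(1−δ) ≥ 33 + 11δ/(1−δ)
21 ≥ 33 − 22δ
δ ≥ 12/22 = 6/11.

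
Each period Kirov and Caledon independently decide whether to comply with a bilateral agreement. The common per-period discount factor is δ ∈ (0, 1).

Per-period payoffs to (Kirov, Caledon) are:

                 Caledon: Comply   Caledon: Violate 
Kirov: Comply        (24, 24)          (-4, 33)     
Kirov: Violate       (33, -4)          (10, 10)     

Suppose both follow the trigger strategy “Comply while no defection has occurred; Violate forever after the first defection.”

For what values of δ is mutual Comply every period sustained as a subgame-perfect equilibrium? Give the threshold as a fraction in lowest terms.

9/23

Cooperation forever yields 24 each period: 24/(1−δ).
Deviating yields 33 once, then 10 forever: 33 + 10δ/(1−δ).
No profitable deviation requires 24/(1−δ) ≥ 33 + 10δ/(1−δ).
Multiplying by (1−δ): 24 ≥ 33(1−δ) + 10δ = 33 − 23δ.
So 23δ ≥ 9, i.e. δ ≥ 9/23.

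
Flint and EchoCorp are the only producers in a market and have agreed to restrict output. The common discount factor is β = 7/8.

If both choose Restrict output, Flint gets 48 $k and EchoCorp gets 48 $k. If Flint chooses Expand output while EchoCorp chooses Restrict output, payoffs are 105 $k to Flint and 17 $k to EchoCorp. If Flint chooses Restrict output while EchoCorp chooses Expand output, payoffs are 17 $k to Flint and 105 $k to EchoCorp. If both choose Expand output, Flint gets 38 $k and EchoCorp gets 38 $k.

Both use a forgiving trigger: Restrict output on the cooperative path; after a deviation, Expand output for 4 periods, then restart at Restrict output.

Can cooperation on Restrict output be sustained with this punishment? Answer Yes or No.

A one-shot deviation gives 105 now, then 38 for 4 periods, then back to 48.
Gain from deviating: (105−48) today; loss: (48−38) in each of the next 4 periods.
No-deviation condition: (48−38)(β+…+β^4) ≥ 105−48, i.e. β+…+β^4 ≥ 57/10.
At β = 7/8: β+…+β^4 = 2.8967 < 5.7000.
So cooperation is not sustainable.

No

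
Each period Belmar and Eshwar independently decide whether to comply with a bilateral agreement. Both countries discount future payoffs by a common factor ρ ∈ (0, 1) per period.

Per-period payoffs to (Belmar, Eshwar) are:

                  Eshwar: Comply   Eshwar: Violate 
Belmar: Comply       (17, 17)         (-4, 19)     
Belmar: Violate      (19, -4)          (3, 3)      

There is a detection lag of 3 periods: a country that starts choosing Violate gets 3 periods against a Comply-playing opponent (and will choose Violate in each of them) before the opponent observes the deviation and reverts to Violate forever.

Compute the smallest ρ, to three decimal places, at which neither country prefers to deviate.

0.500

Deviating for the 3 undetected periods gains 19−17 = 2 per period over cooperation, then loses 17−3 = 14 per period forever once punishment starts.
Gain: 2(1 + ρ + … + ρ^2); loss: 14·ρ^3/(1−ρ).
No profitable deviation ⇔ 2(1−ρ^3) ≤ 14·ρ^3, i.e. ρ^3 ≥ 2/(2+14) = 1/8.
Hence ρ ≥ (1/8)^(1/3) ≈ 0.500.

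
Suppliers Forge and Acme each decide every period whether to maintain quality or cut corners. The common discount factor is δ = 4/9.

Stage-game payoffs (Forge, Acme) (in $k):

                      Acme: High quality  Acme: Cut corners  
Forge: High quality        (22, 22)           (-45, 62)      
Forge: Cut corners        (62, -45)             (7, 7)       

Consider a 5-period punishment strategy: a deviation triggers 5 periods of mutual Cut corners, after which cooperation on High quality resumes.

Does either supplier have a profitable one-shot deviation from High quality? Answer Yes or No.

Yes

A one-shot deviation gives 62 now, then 7 for 5 periods, then back to 22.
Gain from deviating: (62−22) today; loss: (22−7) in each of the next 5 periods.
No-deviation condition: (22−7)(δ+…+δ^5) ≥ 62−22, i.e. δ+…+δ^5 ≥ 8/3.
At δ = 4/9: δ+…+δ^5 = 0.7861 < 2.6667.
So cooperation is not sustainable.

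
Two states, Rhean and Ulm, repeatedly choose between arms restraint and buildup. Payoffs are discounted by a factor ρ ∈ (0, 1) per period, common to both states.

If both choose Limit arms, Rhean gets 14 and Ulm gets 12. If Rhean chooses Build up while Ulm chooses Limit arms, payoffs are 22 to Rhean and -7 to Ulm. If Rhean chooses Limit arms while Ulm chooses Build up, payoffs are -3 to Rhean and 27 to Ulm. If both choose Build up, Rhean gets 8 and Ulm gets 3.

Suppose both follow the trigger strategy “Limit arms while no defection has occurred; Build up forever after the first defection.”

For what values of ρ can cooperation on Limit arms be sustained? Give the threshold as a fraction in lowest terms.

5/8

Rhean: cooperation gives 14 each period; deviation gives 22 once then 8 forever.
  14/(1−ρ) ≥ 22 + 8ρ/(1−ρ) ⇒ ρ ≥ 8/14 = 4/7.
Ulm: cooperation gives 12 each period; deviation gives 27 once then 3 forever.
  ρ ≥ 15/24 = 5/8.
Both must hold, so the binding constraint is Ulm's: ρ ≥ 5/8.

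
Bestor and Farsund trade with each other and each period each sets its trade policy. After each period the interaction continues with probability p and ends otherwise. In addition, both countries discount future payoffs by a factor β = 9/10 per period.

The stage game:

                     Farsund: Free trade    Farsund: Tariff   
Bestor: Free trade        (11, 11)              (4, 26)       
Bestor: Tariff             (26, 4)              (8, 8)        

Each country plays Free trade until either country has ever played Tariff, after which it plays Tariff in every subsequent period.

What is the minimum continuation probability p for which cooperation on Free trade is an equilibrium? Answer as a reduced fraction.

25/27

With continuation probability p and discount β, the effective per-period discount factor is βp.
Grim-trigger IC: βp ≥ (26−11)/(26−8) = 5/6.
So p ≥ (5/6)/(9/10) = 25/27.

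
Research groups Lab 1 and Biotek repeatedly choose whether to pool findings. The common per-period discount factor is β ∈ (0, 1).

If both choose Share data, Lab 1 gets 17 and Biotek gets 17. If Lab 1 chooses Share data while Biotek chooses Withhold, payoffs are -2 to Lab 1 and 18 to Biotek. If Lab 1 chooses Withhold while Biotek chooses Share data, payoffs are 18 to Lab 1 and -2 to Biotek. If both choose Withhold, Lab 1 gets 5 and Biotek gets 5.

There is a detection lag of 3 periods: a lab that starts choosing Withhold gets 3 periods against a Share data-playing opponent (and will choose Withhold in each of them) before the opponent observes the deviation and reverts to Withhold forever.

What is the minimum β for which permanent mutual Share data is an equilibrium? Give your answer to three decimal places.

Deviating for the 3 undetected periods gains 18−17 = 1 per period over cooperation, then loses 17−5 = 12 per period forever once punishment starts.
Gain: 1(1 + β + … + β^2); loss: 12·β^3/(1−β).
No profitable deviation ⇔ 1(1−β^3) ≤ 12·β^3, i.e. β^3 ≥ 1/(1+12) = 1/13.
Hence β ≥ (1/13)^(1/3) ≈ 0.425.

0.425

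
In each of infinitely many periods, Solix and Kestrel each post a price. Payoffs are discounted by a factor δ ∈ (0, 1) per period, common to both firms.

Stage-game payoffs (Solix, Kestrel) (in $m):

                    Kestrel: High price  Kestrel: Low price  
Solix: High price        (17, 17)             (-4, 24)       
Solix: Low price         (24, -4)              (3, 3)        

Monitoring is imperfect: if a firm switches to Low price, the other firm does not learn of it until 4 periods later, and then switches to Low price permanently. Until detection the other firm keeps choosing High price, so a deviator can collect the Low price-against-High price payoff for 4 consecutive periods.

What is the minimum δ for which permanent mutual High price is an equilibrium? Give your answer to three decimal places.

The best deviation is to choose Low price for all 4 undetected periods, earning 24 each, then 3 forever once detected.
Deviation value: 24(1−δ^4)/(1−δ) + 3δ^4/(1−δ); cooperation value: 17/(1−δ).
IC: 17 ≥ 24(1−δ^4) + 3δ^4 = 24 − 21δ^4.
So δ^4 ≥ 7/21 = 1/3, giving δ ≥ (1/3)^(1/4) ≈ 0.760.

0.760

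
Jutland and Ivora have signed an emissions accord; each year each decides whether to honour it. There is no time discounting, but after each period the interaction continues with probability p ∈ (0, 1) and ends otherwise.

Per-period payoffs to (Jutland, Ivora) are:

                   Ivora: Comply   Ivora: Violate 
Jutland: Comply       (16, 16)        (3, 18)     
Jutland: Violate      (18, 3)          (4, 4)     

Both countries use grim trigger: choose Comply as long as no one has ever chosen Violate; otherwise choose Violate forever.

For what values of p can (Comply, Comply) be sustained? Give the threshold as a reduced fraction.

Expected cooperation value is 16 + p·16 + p²·16 + … = 16/(1−p); deviation gives 18 + p·4/(1−p).
16 ≥ 18(1−p) + 4p ⇒ 14p ≥ 2 ⇒ p ≥ 2/14 = 1/7.

1/7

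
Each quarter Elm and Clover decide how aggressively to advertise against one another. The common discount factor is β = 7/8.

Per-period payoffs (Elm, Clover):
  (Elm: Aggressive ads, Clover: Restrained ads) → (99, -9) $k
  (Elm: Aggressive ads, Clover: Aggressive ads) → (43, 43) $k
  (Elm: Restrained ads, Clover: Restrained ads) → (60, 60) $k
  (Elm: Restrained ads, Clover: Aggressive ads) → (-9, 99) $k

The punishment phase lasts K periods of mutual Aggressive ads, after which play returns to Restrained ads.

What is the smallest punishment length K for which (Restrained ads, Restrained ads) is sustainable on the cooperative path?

3

IC: β(1−β^K)/(1−β) ≥ (99−60)/(60−43) = 39/17.
With β = 7/8: need 1 − β^K ≥ 39/17·(1−7/8)/(7/8), i.e. β^K ≤ 0.6723.
Since (7/8)^2 = 0.7656 and (7/8)^3 = 0.6699, the smallest such K is 3.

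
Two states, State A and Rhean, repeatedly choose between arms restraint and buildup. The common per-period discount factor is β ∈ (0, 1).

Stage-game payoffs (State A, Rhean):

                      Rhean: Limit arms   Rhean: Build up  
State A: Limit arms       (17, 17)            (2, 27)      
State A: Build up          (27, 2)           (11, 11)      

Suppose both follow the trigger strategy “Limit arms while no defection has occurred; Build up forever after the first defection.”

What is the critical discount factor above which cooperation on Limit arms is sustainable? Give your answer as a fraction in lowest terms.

Cooperation forever yields 17 each period: 17/(1−β).
Deviating yields 27 once, then 11 forever: 27 + 11β/(1−β).
No profitable deviation requires 17/(1−β) ≥ 27 + 11β/(1−β).
Multiplying by (1−β): 17 ≥ 27(1−β) + 11β = 27 − 16β.
So 16β ≥ 10, i.e. β ≥ 10/16 = 5/8.

5/8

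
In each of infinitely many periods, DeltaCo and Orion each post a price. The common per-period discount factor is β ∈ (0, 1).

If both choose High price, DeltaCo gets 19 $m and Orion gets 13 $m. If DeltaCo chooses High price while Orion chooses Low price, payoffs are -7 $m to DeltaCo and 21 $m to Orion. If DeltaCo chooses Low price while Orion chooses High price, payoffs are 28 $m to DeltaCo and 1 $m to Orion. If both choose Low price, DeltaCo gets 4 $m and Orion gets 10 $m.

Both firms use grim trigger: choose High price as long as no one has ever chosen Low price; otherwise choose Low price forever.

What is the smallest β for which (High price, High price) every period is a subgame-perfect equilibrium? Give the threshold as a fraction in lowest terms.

For DeltaCo: deviation gain 28−19 = 9, per-period punishment loss 19−4 = 15. IC gives β ≥ 9/24 = 3/8.
For Orion: gain 8, loss 3 per period, so β ≥ 8/11.
The tighter constraint is Orion's, so cooperation needs β ≥ 8/11.

8/11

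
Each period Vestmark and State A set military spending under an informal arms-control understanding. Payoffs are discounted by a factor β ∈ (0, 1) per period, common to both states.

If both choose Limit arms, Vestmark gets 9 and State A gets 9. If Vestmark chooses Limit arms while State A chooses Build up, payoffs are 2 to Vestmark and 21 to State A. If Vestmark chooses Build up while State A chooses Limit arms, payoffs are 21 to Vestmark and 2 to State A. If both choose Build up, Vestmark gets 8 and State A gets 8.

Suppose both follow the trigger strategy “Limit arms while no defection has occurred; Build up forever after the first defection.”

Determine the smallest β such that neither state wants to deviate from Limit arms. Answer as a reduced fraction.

12/13

9/(1−β) ≥ 21 + 8β/(1−β)
9 ≥ 21 − 13β
β ≥ 12/13.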